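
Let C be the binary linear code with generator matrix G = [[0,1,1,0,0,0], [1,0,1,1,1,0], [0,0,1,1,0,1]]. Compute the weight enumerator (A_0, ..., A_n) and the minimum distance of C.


Weight distribution: A_0 = 1, A_2 = 1, A_3 = 3, A_4 = 2, A_5 = 1. Minimum distance d = 2.

Enumerate all 2^3 = 8 messages m ∈ F_2^3.
For each, compute codeword c = mG in F_2^6, then tally its weight.
  m = 000 → c = 000000, weight = 0.
  m = 100 → c = 011000, weight = 2.
  m = 010 → c = 101110, weight = 4.
  m = 110 → c = 110110, weight = 4.
  m = 001 → c = 001101, weight = 3.
  m = 101 → c = 010101, weight = 3.
  m = 011 → c = 100011, weight = 3.
  m = 111 → c = 111011, weight = 5.
Tally weights:
  weight 0: 1 codewords.
  weight 2: 1 codewords.
  weight 3: 3 codewords.
  weight 4: 2 codewords.
  weight 5: 1 codewords.
Minimum distance d = smallest w > 0 with A_w > 0 = 2.
Sanity: Σ A_w = 8 = 2^3 = 8 ✓.


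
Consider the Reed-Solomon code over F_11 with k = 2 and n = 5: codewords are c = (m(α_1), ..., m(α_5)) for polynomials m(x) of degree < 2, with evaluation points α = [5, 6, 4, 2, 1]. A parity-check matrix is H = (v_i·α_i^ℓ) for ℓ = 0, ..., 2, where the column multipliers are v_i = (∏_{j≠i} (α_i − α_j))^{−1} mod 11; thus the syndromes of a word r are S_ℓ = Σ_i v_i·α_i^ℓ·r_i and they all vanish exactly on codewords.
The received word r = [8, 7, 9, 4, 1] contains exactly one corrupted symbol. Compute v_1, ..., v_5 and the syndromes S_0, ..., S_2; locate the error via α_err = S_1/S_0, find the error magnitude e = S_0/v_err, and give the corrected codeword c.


S = (9, 7, 3), error at position 4, error magnitude e = 4, c = [8, 7, 9, 0, 1].

Step 1: column multipliers v_i = (∏_{j≠i}(α_i − α_j))^{−1} mod 11.
  i = 1 (α = 5): (5−6)(5−4)(5−2)(5−1) = (−1)·1·3·4 = −12 ≡ 10, so v_1 = 10^{−1} = 10 (mod 11).
  i = 2 (α = 6): (6−5)(6−4)(6−2)(6−1) = 1·2·4·5 = 40 ≡ 7, so v_2 = 7^{−1} = 8 (mod 11).
  i = 3 (α = 4): (4−5)(4−6)(4−2)(4−1) = (−1)·(−2)·2·3 = 12 ≡ 1, so v_3 = 1^{−1} = 1 (mod 11).
  i = 4 (α = 2): (2−5)(2−6)(2−4)(2−1) = (−3)·(−4)·(−2)·1 = −24 ≡ 9, so v_4 = 9^{−1} = 5 (mod 11).
  i = 5 (α = 1): (1−5)(1−6)(1−4)(1−2) = (−4)·(−5)·(−3)·(−1) = 60 ≡ 5, so v_5 = 5^{−1} = 9 (mod 11).
  v = [10, 8, 1, 5, 9].
Step 2: syndromes of r = [8, 7, 9, 4, 1] (all sums mod 11).
  S_0 = Σ v_i r_i = 10·8 + 8·7 + 1·9 + 5·4 + 9·1 = 174 ≡ 9.
  S_1 = Σ v_i α_i r_i = 10·5·8 + 8·6·7 + 1·4·9 + 5·2·4 + 9·1·1 = 821 ≡ 7.
  α_i^2 mod 11 = [3, 3, 5, 4, 1].
  S_2 = Σ v_i α_i^2 r_i = 10·3·8 + 8·3·7 + 1·5·9 + 5·4·4 + 9·1·1 = 542 ≡ 3.
  S = (9, 7, 3) ≠ 0, so r is not a codeword (an error is present).
Step 3: locate the error. For a single error e at position i, S_ℓ = v_i·e·α_i^ℓ, so α_err = S_1/S_0.
  S_0^{−1} = 9^{−1} = 5 (mod 11), so α_err = 7·5 = 35 ≡ 2 = α_4. Error position i = 4.
  Consistency check: S_2/S_1 = 3·8 = 24 ≡ 2 = α_err ✓ (single-error assumption holds).
Step 4: error magnitude e = S_0/v_4 = S_0·∏_{j≠4}(α_4 − α_j) = 9·9 = 81 ≡ 4 (mod 11).
Step 5: correct position 4: c_4 = r_4 − e = 4 − 4 ≡ 0 (mod 11). Hence c = [8, 7, 9, 0, 1].
  Check: interpolating c through the α_i gives m(x) = 2 + 10·x (degree < 2) with m(α_i) = c_i for every i, so c is indeed a codeword.


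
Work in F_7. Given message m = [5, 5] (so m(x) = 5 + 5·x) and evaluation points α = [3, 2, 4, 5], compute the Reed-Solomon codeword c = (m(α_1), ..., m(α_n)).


c = [6, 1, 4, 2]

Message polynomial: m(x) = 5 + 5·x (mod 7).
For each evaluation point α_i, compute m(α_i) mod 7:
  α_1 = 3: Horner steps 5 → 6, so m(3) = 6.
  α_2 = 2: Horner steps 5 → 1, so m(2) = 1.
  α_3 = 4: Horner steps 5 → 4, so m(4) = 4.
  α_4 = 5: Horner steps 5 → 2, so m(5) = 2.
Codeword c = [6, 1, 4, 2] ∈ F_7^4.


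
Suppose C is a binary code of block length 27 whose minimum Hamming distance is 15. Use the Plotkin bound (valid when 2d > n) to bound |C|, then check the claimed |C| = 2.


Plotkin bound M ≤ 10; given |C| = 2 ≤ bound (satisfied).

Check applicability: 2d = 30, n = 27.
2d − n = 3 > 0, so Plotkin applies.
Compute d/(2d−n) = 15/3 ≈ 5.0000.
⌊d/(2d−n)⌋ = 5.
Plotkin bound: M ≤ 2·5 = 10.
Given |C| = 2, check: satisfied.
This |C| is below the Plotkin bound.


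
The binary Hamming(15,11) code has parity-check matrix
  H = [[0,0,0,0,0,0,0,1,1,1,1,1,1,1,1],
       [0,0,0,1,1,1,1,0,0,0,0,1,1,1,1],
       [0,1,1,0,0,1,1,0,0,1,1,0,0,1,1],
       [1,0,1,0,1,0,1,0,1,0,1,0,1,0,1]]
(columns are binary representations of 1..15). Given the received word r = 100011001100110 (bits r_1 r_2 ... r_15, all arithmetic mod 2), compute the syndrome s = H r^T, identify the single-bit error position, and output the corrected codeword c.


s = (0, 0, 1, 0)^T, error position = 2, corrected codeword c = 110011001100110

Compute s = H r^T mod 2 one row at a time:
  s_1 = 0 + 1 + 1 + 0 + 0 + 1 + 1 + 0 = 4 ≡ 0 (mod 2).
  s_2 = 0 + 1 + 1 + 0 + 0 + 1 + 1 + 0 = 4 ≡ 0 (mod 2).
  s_3 = 0 + 0 + 1 + 0 + 1 + 0 + 1 + 0 = 3 ≡ 1 (mod 2).
  s_4 = 1 + 0 + 1 + 0 + 1 + 0 + 1 + 0 = 4 ≡ 0 (mod 2).
s = (0, 0, 1, 0)^T — this equals column 2 of H (binary 0010), so error is at position 2.
Correct: flip bit 2 of r = 100011001100110 to get c = 110011001100110.


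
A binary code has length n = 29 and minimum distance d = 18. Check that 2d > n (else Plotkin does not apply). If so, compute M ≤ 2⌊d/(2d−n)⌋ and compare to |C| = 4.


Plotkin bound M ≤ 4; given |C| = 4 ≤ bound (satisfied).

Check applicability: 2d = 36, n = 29.
2d − n = 7 > 0, so Plotkin applies.
Compute d/(2d−n) = 18/7 ≈ 2.5714.
⌊d/(2d−n)⌋ = 2.
Plotkin bound: M ≤ 2·2 = 4.
Given |C| = 4, check: satisfied.
This |C| is at the Plotkin bound.


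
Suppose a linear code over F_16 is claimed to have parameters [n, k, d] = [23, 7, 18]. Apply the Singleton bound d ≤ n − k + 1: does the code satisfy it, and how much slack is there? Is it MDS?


Singleton RHS = n − k + 1 = 17, slack = -1, bound violated (no such code; not MDS).

Singleton bound: d ≤ n − k + 1.
Here n = 23, k = 7, so n − k + 1 = 17.
Given d = 18, check d ≤ 17: NO.
Slack = (n − k + 1) − d = -1.
The slack is negative: d = 18 exceeds n − k + 1 = 17 by 1, so the Singleton bound is violated and no linear [23, 7, 18]_16 code can exist. In particular it is not MDS (MDS requires d = n − k + 1 exactly).
Description: the claimed parameters are [23, 7, 18]_16; such a code would be impossible (violates the Singleton bound).


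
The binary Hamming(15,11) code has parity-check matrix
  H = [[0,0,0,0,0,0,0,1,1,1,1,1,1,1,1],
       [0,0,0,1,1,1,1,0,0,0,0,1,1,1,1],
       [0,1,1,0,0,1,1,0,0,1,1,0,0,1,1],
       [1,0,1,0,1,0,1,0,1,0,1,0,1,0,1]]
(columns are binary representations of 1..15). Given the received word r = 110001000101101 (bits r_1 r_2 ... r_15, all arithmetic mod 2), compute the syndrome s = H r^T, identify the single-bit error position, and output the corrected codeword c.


s = (0, 0, 0, 1)^T, error position = 1, corrected codeword c = 010001000101101

Compute s = H r^T mod 2 one row at a time:
  s_1 = 0 + 0 + 1 + 0 + 1 + 1 + 0 + 1 = 4 ≡ 0 (mod 2).
  s_2 = 0 + 0 + 1 + 0 + 1 + 1 + 0 + 1 = 4 ≡ 0 (mod 2).
  s_3 = 1 + 0 + 1 + 0 + 1 + 0 + 0 + 1 = 4 ≡ 0 (mod 2).
  s_4 = 1 + 0 + 0 + 0 + 0 + 0 + 1 + 1 = 3 ≡ 1 (mod 2).
s = (0, 0, 0, 1)^T — this equals column 1 of H (binary 0001), so error is at position 1.
Correct: flip bit 1 of r = 110001000101101 to get c = 010001000101101.


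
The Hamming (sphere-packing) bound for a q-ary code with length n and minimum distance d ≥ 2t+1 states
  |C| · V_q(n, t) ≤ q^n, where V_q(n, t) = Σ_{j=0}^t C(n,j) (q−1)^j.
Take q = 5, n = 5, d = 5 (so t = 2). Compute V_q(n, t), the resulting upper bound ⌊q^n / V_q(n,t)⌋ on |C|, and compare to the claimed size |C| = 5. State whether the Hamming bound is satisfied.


V_q(n, t) = 181, q^n = 3125, Hamming bound = 17, |C| = 5 ≤ bound (satisfied).

Step 1: Compute V_q(n, t) = Σ_{j=0}^2 C(n, j) (q−1)^j.
  j = 0: C(5,0)·(4)^0 = 1·1 = 1.
  j = 1: C(5,1)·(4)^1 = 5·4 = 20.
  j = 2: C(5,2)·(4)^2 = 10·16 = 160.
  V_q(n, t) = 1 + 20 + 160 = 181.
Step 2: q^n = 5^5 = 3125.
Step 3: Hamming bound ⌊q^n / V_q(n,t)⌋ = ⌊3125/181⌋ = 17.
Step 4: Compare |C| = 5 to 17: satisfied.
The claimed |C| lies below the Hamming bound.


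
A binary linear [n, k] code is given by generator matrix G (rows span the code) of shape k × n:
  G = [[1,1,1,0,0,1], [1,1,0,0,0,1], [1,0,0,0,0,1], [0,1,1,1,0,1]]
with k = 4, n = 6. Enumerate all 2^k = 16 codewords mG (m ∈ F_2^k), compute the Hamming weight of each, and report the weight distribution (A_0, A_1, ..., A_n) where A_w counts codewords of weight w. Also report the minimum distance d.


Weight distribution: A_0 = 1, A_1 = 2, A_2 = 4, A_3 = 6, A_4 = 3. Minimum distance d = 1.

Enumerate all 2^4 = 16 messages m ∈ F_2^4.
For each, compute codeword c = mG in F_2^6, then tally its weight.
  m = 0000 → c = 000000, weight = 0.
  m = 1000 → c = 111001, weight = 4.
  m = 0100 → c = 110001, weight = 3.
  m = 1100 → c = 001000, weight = 1.
  m = 0010 → c = 100001, weight = 2.
  m = 1010 → c = 011000, weight = 2.
  m = 0110 → c = 010000, weight = 1.
  m = 1110 → c = 101001, weight = 3.
  m = 0001 → c = 011101, weight = 4.
  m = 1001 → c = 100100, weight = 2.
  m = 0101 → c = 101100, weight = 3.
  m = 1101 → c = 010101, weight = 3.
  m = 0011 → c = 111100, weight = 4.
  m = 1011 → c = 000101, weight = 2.
  m = 0111 → c = 001101, weight = 3.
  m = 1111 → c = 110100, weight = 3.
Tally weights:
  weight 0: 1 codewords.
  weight 1: 2 codewords.
  weight 2: 4 codewords.
  weight 3: 6 codewords.
  weight 4: 3 codewords.
Minimum distance d = smallest w > 0 with A_w > 0 = 1.
Sanity: Σ A_w = 16 = 2^4 = 16 ✓.


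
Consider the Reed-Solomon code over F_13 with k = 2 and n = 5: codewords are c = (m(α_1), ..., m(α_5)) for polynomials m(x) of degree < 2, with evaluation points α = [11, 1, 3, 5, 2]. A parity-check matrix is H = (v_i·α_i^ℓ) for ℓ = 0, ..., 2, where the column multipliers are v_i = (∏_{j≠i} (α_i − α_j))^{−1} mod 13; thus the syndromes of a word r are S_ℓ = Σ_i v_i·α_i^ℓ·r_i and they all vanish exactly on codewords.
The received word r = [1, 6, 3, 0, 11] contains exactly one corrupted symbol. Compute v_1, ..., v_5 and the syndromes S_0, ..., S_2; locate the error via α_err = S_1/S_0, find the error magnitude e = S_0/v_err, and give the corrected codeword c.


S = (9, 8, 10), error at position 1, error magnitude e = 10, c = [4, 6, 3, 0, 11].

Step 1: column multipliers v_i = (∏_{j≠i}(α_i − α_j))^{−1} mod 13.
  i = 1 (α = 11): (11−1)(11−3)(11−5)(11−2) = 10·8·6·9 = 4320 ≡ 4, so v_1 = 4^{−1} = 10 (mod 13).
  i = 2 (α = 1): (1−11)(1−3)(1−5)(1−2) = (−10)·(−2)·(−4)·(−1) = 80 ≡ 2, so v_2 = 2^{−1} = 7 (mod 13).
  i = 3 (α = 3): (3−11)(3−1)(3−5)(3−2) = (−8)·2·(−2)·1 = 32 ≡ 6, so v_3 = 6^{−1} = 11 (mod 13).
  i = 4 (α = 5): (5−11)(5−1)(5−3)(5−2) = (−6)·4·2·3 = −144 ≡ 12, so v_4 = 12^{−1} = 12 (mod 13).
  i = 5 (α = 2): (2−11)(2−1)(2−3)(2−5) = (−9)·1·(−1)·(−3) = −27 ≡ 12, so v_5 = 12^{−1} = 12 (mod 13).
  v = [10, 7, 11, 12, 12].
Step 2: syndromes of r = [1, 6, 3, 0, 11] (all sums mod 13).
  S_0 = Σ v_i r_i = 10·1 + 7·6 + 11·3 + 12·0 + 12·11 = 217 ≡ 9.
  S_1 = Σ v_i α_i r_i = 10·11·1 + 7·1·6 + 11·3·3 + 12·5·0 + 12·2·11 = 515 ≡ 8.
  α_i^2 mod 13 = [4, 1, 9, 12, 4].
  S_2 = Σ v_i α_i^2 r_i = 10·4·1 + 7·1·6 + 11·9·3 + 12·12·0 + 12·4·11 = 907 ≡ 10.
  S = (9, 8, 10) ≠ 0, so r is not a codeword (an error is present).
Step 3: locate the error. For a single error e at position i, S_ℓ = v_i·e·α_i^ℓ, so α_err = S_1/S_0.
  S_0^{−1} = 9^{−1} = 3 (mod 13), so α_err = 8·3 = 24 ≡ 11 = α_1. Error position i = 1.
  Consistency check: S_2/S_1 = 10·5 = 50 ≡ 11 = α_err ✓ (single-error assumption holds).
Step 4: error magnitude e = S_0/v_1 = S_0·∏_{j≠1}(α_1 − α_j) = 9·4 = 36 ≡ 10 (mod 13).
Step 5: correct position 1: c_1 = r_1 − e = 1 − 10 ≡ 4 (mod 13). Hence c = [4, 6, 3, 0, 11].
  Check: interpolating c through the α_i gives m(x) = 1 + 5·x (degree < 2) with m(α_i) = c_i for every i, so c is indeed a codeword.


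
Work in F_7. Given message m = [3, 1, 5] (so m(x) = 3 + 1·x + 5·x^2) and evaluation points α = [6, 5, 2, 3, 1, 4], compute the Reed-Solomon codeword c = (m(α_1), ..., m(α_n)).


c = [0, 0, 4, 2, 2, 3]

Message polynomial: m(x) = 3 + 1·x + 5·x^2 (mod 7).
For each evaluation point α_i, compute m(α_i) mod 7:
  α_1 = 6: Horner steps 5 → 3 → 0, so m(6) = 0.
  α_2 = 5: Horner steps 5 → 5 → 0, so m(5) = 0.
  α_3 = 2: Horner steps 5 → 4 → 4, so m(2) = 4.
  α_4 = 3: Horner steps 5 → 2 → 2, so m(3) = 2.
  α_5 = 1: Horner steps 5 → 6 → 2, so m(1) = 2.
  α_6 = 4: Horner steps 5 → 0 → 3, so m(4) = 3.
Codeword c = [0, 0, 4, 2, 2, 3] ∈ F_7^6.


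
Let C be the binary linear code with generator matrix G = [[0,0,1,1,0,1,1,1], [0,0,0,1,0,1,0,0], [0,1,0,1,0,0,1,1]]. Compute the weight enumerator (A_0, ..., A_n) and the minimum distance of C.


Weight distribution: A_0 = 1, A_2 = 1, A_3 = 3, A_4 = 2, A_5 = 1. Minimum distance d = 2.

Enumerate all 2^3 = 8 messages m ∈ F_2^3.
For each, compute codeword c = mG in F_2^8, then tally its weight.
  m = 000 → c = 00000000, weight = 0.
  m = 100 → c = 00110111, weight = 5.
  m = 010 → c = 00010100, weight = 2.
  m = 110 → c = 00100011, weight = 3.
  m = 001 → c = 01010011, weight = 4.
  m = 101 → c = 01100100, weight = 3.
  m = 011 → c = 01000111, weight = 4.
  m = 111 → c = 01110000, weight = 3.
Tally weights:
  weight 0: 1 codewords.
  weight 2: 1 codewords.
  weight 3: 3 codewords.
  weight 4: 2 codewords.
  weight 5: 1 codewords.
Minimum distance d = smallest w > 0 with A_w > 0 = 2.
Sanity: Σ A_w = 8 = 2^3 = 8 ✓.


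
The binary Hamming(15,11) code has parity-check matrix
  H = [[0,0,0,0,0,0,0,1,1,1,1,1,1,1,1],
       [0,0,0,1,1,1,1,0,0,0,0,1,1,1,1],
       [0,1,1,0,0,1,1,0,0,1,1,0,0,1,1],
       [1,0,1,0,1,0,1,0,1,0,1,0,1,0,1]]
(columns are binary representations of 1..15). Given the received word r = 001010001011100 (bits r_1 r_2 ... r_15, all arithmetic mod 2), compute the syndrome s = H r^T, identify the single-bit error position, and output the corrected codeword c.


s = (0, 1, 0, 1)^T, error position = 5, corrected codeword c = 001000001011100

Compute s = H r^T mod 2 one row at a time:
  s_1 = 0 + 1 + 0 + 1 + 1 + 1 + 0 + 0 = 4 ≡ 0 (mod 2).
  s_2 = 0 + 1 + 0 + 0 + 1 + 1 + 0 + 0 = 3 ≡ 1 (mod 2).
  s_3 = 0 + 1 + 0 + 0 + 0 + 1 + 0 + 0 = 2 ≡ 0 (mod 2).
  s_4 = 0 + 1 + 1 + 0 + 1 + 1 + 1 + 0 = 5 ≡ 1 (mod 2).
s = (0, 1, 0, 1)^T — this equals column 5 of H (binary 0101), so error is at position 5.
Correct: flip bit 5 of r = 001010001011100 to get c = 001000001011100.


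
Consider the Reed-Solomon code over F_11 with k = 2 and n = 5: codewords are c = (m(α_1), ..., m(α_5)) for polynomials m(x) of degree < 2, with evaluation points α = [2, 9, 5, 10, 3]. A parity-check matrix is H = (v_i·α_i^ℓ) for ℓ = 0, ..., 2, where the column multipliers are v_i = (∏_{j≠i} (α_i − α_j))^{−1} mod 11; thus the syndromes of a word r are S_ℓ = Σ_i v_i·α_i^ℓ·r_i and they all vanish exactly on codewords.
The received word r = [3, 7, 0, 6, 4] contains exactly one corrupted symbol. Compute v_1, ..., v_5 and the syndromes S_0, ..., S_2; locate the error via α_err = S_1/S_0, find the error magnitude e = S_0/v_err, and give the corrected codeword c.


S = (6, 7, 10), error at position 5, error magnitude e = 2, c = [3, 7, 0, 6, 2].

Step 1: column multipliers v_i = (∏_{j≠i}(α_i − α_j))^{−1} mod 11.
  i = 1 (α = 2): (2−9)(2−5)(2−10)(2−3) = (−7)·(−3)·(−8)·(−1) = 168 ≡ 3, so v_1 = 3^{−1} = 4 (mod 11).
  i = 2 (α = 9): (9−2)(9−5)(9−10)(9−3) = 7·4·(−1)·6 = −168 ≡ 8, so v_2 = 8^{−1} = 7 (mod 11).
  i = 3 (α = 5): (5−2)(5−9)(5−10)(5−3) = 3·(−4)·(−5)·2 = 120 ≡ 10, so v_3 = 10^{−1} = 10 (mod 11).
  i = 4 (α = 10): (10−2)(10−9)(10−5)(10−3) = 8·1·5·7 = 280 ≡ 5, so v_4 = 5^{−1} = 9 (mod 11).
  i = 5 (α = 3): (3−2)(3−9)(3−5)(3−10) = 1·(−6)·(−2)·(−7) = −84 ≡ 4, so v_5 = 4^{−1} = 3 (mod 11).
  v = [4, 7, 10, 9, 3].
Step 2: syndromes of r = [3, 7, 0, 6, 4] (all sums mod 11).
  S_0 = Σ v_i r_i = 4·3 + 7·7 + 10·0 + 9·6 + 3·4 = 127 ≡ 6.
  S_1 = Σ v_i α_i r_i = 4·2·3 + 7·9·7 + 10·5·0 + 9·10·6 + 3·3·4 = 1041 ≡ 7.
  α_i^2 mod 11 = [4, 4, 3, 1, 9].
  S_2 = Σ v_i α_i^2 r_i = 4·4·3 + 7·4·7 + 10·3·0 + 9·1·6 + 3·9·4 = 406 ≡ 10.
  S = (6, 7, 10) ≠ 0, so r is not a codeword (an error is present).
Step 3: locate the error. For a single error e at position i, S_ℓ = v_i·e·α_i^ℓ, so α_err = S_1/S_0.
  S_0^{−1} = 6^{−1} = 2 (mod 11), so α_err = 7·2 = 14 ≡ 3 = α_5. Error position i = 5.
  Consistency check: S_2/S_1 = 10·8 = 80 ≡ 3 = α_err ✓ (single-error assumption holds).
Step 4: error magnitude e = S_0/v_5 = S_0·∏_{j≠5}(α_5 − α_j) = 6·4 = 24 ≡ 2 (mod 11).
Step 5: correct position 5: c_5 = r_5 − e = 4 − 2 ≡ 2 (mod 11). Hence c = [3, 7, 0, 6, 2].
  Check: interpolating c through the α_i gives m(x) = 5 + 10·x (degree < 2) with m(α_i) = c_i for every i, so c is indeed a codeword.


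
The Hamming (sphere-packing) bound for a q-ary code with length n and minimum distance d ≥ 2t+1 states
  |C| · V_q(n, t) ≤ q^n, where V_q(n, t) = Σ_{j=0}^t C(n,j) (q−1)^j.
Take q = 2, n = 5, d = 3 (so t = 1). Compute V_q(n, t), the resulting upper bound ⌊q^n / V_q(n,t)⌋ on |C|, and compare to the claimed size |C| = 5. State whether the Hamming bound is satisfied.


V_q(n, t) = 6, q^n = 32, Hamming bound = 5, |C| = 5 ≤ bound (satisfied).

Step 1: Compute V_q(n, t) = Σ_{j=0}^1 C(n, j) (q−1)^j.
  j = 0: C(5,0)·(1)^0 = 1·1 = 1.
  j = 1: C(5,1)·(1)^1 = 5·1 = 5.
  V_q(n, t) = 1 + 5 = 6.
Step 2: q^n = 2^5 = 32.
Step 3: Hamming bound ⌊q^n / V_q(n,t)⌋ = ⌊32/6⌋ = 5.
Step 4: Compare |C| = 5 to 5: satisfied.
The claimed |C| lies at the Hamming bound (tight).


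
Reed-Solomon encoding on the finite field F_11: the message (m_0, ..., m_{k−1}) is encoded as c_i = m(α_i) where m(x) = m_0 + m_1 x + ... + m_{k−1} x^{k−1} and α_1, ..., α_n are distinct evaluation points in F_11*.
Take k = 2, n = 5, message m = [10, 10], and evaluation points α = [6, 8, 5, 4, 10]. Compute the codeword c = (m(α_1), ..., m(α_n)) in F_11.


c = [4, 2, 5, 6, 0]

Message polynomial: m(x) = 10 + 10·x (mod 11).
For each evaluation point α_i, compute m(α_i) mod 11:
  α_1 = 6: Horner steps 10 → 4, so m(6) = 4.
  α_2 = 8: Horner steps 10 → 2, so m(8) = 2.
  α_3 = 5: Horner steps 10 → 5, so m(5) = 5.
  α_4 = 4: Horner steps 10 → 6, so m(4) = 6.
  α_5 = 10: Horner steps 10 → 0, so m(10) = 0.
Codeword c = [4, 2, 5, 6, 0] ∈ F_11^5.


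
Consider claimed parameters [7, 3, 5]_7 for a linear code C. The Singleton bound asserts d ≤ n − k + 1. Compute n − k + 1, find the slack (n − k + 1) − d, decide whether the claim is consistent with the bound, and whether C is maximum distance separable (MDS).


Singleton RHS = n − k + 1 = 5, slack = 0, bound satisfied, MDS.

Singleton bound: d ≤ n − k + 1.
Here n = 7, k = 3, so n − k + 1 = 5.
Given d = 5, check d ≤ 5: YES.
Slack = (n − k + 1) − d = 0.
The code is MDS (slack = 0).
Description: the claimed parameters are [7, 3, 5]_7; such a code would be MDS (meets Singleton bound).


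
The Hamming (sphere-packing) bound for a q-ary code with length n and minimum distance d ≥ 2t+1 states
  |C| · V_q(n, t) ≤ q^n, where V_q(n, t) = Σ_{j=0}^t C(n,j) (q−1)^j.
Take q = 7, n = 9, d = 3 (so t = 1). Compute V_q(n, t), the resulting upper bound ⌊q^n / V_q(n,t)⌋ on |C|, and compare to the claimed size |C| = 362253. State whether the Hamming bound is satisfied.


V_q(n, t) = 55, q^n = 40353607, Hamming bound = 733701, |C| = 362253 ≤ bound (satisfied).

Step 1: Compute V_q(n, t) = Σ_{j=0}^1 C(n, j) (q−1)^j.
  j = 0: C(9,0)·(6)^0 = 1·1 = 1.
  j = 1: C(9,1)·(6)^1 = 9·6 = 54.
  V_q(n, t) = 1 + 54 = 55.
Step 2: q^n = 7^9 = 40353607.
Step 3: Hamming bound ⌊q^n / V_q(n,t)⌋ = ⌊40353607/55⌋ = 733701.
Step 4: Compare |C| = 362253 to 733701: satisfied.
The claimed |C| lies below the Hamming bound.


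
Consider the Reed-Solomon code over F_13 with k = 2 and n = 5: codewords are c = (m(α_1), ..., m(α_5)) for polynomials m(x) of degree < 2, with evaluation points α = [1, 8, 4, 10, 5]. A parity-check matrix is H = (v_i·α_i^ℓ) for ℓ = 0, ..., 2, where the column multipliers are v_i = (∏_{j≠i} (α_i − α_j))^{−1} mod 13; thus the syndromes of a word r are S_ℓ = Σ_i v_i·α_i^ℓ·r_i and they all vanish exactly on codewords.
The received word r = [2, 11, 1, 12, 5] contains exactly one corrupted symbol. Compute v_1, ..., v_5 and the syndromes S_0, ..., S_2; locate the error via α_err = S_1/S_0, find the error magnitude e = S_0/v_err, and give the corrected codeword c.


S = (7, 4, 6), error at position 2, error magnitude e = 7, c = [2, 4, 1, 12, 5].

Step 1: column multipliers v_i = (∏_{j≠i}(α_i − α_j))^{−1} mod 13.
  i = 1 (α = 1): (1−8)(1−4)(1−10)(1−5) = (−7)·(−3)·(−9)·(−4) = 756 ≡ 2, so v_1 = 2^{−1} = 7 (mod 13).
  i = 2 (α = 8): (8−1)(8−4)(8−10)(8−5) = 7·4·(−2)·3 = −168 ≡ 1, so v_2 = 1^{−1} = 1 (mod 13).
  i = 3 (α = 4): (4−1)(4−8)(4−10)(4−5) = 3·(−4)·(−6)·(−1) = −72 ≡ 6, so v_3 = 6^{−1} = 11 (mod 13).
  i = 4 (α = 10): (10−1)(10−8)(10−4)(10−5) = 9·2·6·5 = 540 ≡ 7, so v_4 = 7^{−1} = 2 (mod 13).
  i = 5 (α = 5): (5−1)(5−8)(5−4)(5−10) = 4·(−3)·1·(−5) = 60 ≡ 8, so v_5 = 8^{−1} = 5 (mod 13).
  v = [7, 1, 11, 2, 5].
Step 2: syndromes of r = [2, 11, 1, 12, 5] (all sums mod 13).
  S_0 = Σ v_i r_i = 7·2 + 1·11 + 11·1 + 2·12 + 5·5 = 85 ≡ 7.
  S_1 = Σ v_i α_i r_i = 7·1·2 + 1·8·11 + 11·4·1 + 2·10·12 + 5·5·5 = 511 ≡ 4.
  α_i^2 mod 13 = [1, 12, 3, 9, 12].
  S_2 = Σ v_i α_i^2 r_i = 7·1·2 + 1·12·11 + 11·3·1 + 2·9·12 + 5·12·5 = 695 ≡ 6.
  S = (7, 4, 6) ≠ 0, so r is not a codeword (an error is present).
Step 3: locate the error. For a single error e at position i, S_ℓ = v_i·e·α_i^ℓ, so α_err = S_1/S_0.
  S_0^{−1} = 7^{−1} = 2 (mod 13), so α_err = 4·2 = 8 ≡ 8 = α_2. Error position i = 2.
  Consistency check: S_2/S_1 = 6·10 = 60 ≡ 8 = α_err ✓ (single-error assumption holds).
Step 4: error magnitude e = S_0/v_2 = S_0·∏_{j≠2}(α_2 − α_j) = 7·1 = 7 ≡ 7 (mod 13).
Step 5: correct position 2: c_2 = r_2 − e = 11 − 7 ≡ 4 (mod 13). Hence c = [2, 4, 1, 12, 5].
  Check: interpolating c through the α_i gives m(x) = 11 + 4·x (degree < 2) with m(α_i) = c_i for every i, so c is indeed a codeword.


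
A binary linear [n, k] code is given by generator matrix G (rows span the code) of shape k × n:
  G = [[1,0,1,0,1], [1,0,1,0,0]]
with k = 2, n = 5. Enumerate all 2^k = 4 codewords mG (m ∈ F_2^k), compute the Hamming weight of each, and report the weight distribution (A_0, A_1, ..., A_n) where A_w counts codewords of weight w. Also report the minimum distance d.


Weight distribution: A_0 = 1, A_1 = 1, A_2 = 1, A_3 = 1. Minimum distance d = 1.

Enumerate all 2^2 = 4 messages m ∈ F_2^2.
For each, compute codeword c = mG in F_2^5, then tally its weight.
  m = 00 → c = 00000, weight = 0.
  m = 10 → c = 10101, weight = 3.
  m = 01 → c = 10100, weight = 2.
  m = 11 → c = 00001, weight = 1.
Tally weights:
  weight 0: 1 codewords.
  weight 1: 1 codewords.
  weight 2: 1 codewords.
  weight 3: 1 codewords.
Minimum distance d = smallest w > 0 with A_w > 0 = 1.
Sanity: Σ A_w = 4 = 2^2 = 4 ✓.


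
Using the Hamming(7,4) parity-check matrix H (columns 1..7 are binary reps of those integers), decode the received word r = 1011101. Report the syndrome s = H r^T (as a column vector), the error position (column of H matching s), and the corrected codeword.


s = (1, 0, 0)^T, error position = 4, corrected codeword c = 1010101

Compute s = H r^T mod 2 one row at a time:
  s_1 = 1 + 1 + 0 + 1 = 3 ≡ 1 (mod 2).
  s_2 = 0 + 1 + 0 + 1 = 2 ≡ 0 (mod 2).
  s_3 = 1 + 1 + 1 + 1 = 4 ≡ 0 (mod 2).
s = (1, 0, 0)^T — this equals column 4 of H (binary 100), so error is at position 4.
Correct: flip bit 4 of r = 1011101 to get c = 1010101.


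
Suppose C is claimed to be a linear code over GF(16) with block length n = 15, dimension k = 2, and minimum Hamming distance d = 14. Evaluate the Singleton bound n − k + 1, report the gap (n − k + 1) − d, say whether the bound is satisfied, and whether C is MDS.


Singleton RHS = n − k + 1 = 14, slack = 0, bound satisfied, MDS.

Singleton bound: d ≤ n − k + 1.
Here n = 15, k = 2, so n − k + 1 = 14.
Given d = 14, check d ≤ 14: YES.
Slack = (n − k + 1) − d = 0.
The code is MDS (slack = 0).
Description: the claimed parameters are [15, 2, 14]_16; such a code would be MDS (meets Singleton bound).


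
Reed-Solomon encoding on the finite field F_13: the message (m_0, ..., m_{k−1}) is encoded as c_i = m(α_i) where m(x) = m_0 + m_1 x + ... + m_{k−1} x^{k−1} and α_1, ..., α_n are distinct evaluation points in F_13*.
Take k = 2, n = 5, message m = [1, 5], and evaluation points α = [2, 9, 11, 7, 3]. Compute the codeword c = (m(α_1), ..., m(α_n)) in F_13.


c = [11, 7, 4, 10, 3]

Message polynomial: m(x) = 1 + 5·x (mod 13).
For each evaluation point α_i, compute m(α_i) mod 13:
  α_1 = 2: Horner steps 5 → 11, so m(2) = 11.
  α_2 = 9: Horner steps 5 → 7, so m(9) = 7.
  α_3 = 11: Horner steps 5 → 4, so m(11) = 4.
  α_4 = 7: Horner steps 5 → 10, so m(7) = 10.
  α_5 = 3: Horner steps 5 → 3, so m(3) = 3.
Codeword c = [11, 7, 4, 10, 3] ∈ F_13^5.


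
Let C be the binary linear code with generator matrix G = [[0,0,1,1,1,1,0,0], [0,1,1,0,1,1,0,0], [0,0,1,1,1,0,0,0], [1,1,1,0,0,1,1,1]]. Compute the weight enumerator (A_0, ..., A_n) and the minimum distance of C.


Weight distribution: A_0 = 1, A_1 = 1, A_2 = 1, A_3 = 3, A_4 = 3, A_5 = 3, A_6 = 3, A_7 = 1. Minimum distance d = 1.

Enumerate all 2^4 = 16 messages m ∈ F_2^4.
For each, compute codeword c = mG in F_2^8, then tally its weight.
  m = 0000 → c = 00000000, weight = 0.
  m = 1000 → c = 00111100, weight = 4.
  m = 0100 → c = 01101100, weight = 4.
  m = 1100 → c = 01010000, weight = 2.
  m = 0010 → c = 00111000, weight = 3.
  m = 1010 → c = 00000100, weight = 1.
  m = 0110 → c = 01010100, weight = 3.
  m = 1110 → c = 01101000, weight = 3.
  m = 0001 → c = 11100111, weight = 6.
  m = 1001 → c = 11011011, weight = 6.
  m = 0101 → c = 10001011, weight = 4.
  m = 1101 → c = 10110111, weight = 6.
  m = 0011 → c = 11011111, weight = 7.
  m = 1011 → c = 11100011, weight = 5.
  m = 0111 → c = 10110011, weight = 5.
  m = 1111 → c = 10001111, weight = 5.
Tally weights:
  weight 0: 1 codewords.
  weight 1: 1 codewords.
  weight 2: 1 codewords.
  weight 3: 3 codewords.
  weight 4: 3 codewords.
  weight 5: 3 codewords.
  weight 6: 3 codewords.
  weight 7: 1 codewords.
Minimum distance d = smallest w > 0 with A_w > 0 = 1.
Sanity: Σ A_w = 16 = 2^4 = 16 ✓.


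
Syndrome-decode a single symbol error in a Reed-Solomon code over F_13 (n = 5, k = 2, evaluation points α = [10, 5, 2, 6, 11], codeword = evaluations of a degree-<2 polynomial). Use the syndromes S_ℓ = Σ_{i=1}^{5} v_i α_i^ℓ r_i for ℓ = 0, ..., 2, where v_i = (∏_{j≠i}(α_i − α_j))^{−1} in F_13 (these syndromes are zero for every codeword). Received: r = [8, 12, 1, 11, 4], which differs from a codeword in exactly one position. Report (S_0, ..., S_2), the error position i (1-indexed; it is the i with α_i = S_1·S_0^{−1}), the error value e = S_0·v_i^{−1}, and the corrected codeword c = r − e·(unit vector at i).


S = (10, 11, 3), error at position 2, error magnitude e = 10, c = [8, 2, 1, 11, 4].

Step 1: column multipliers v_i = (∏_{j≠i}(α_i − α_j))^{−1} mod 13.
  i = 1 (α = 10): (10−5)(10−2)(10−6)(10−11) = 5·8·4·(−1) = −160 ≡ 9, so v_1 = 9^{−1} = 3 (mod 13).
  i = 2 (α = 5): (5−10)(5−2)(5−6)(5−11) = (−5)·3·(−1)·(−6) = −90 ≡ 1, so v_2 = 1^{−1} = 1 (mod 13).
  i = 3 (α = 2): (2−10)(2−5)(2−6)(2−11) = (−8)·(−3)·(−4)·(−9) = 864 ≡ 6, so v_3 = 6^{−1} = 11 (mod 13).
  i = 4 (α = 6): (6−10)(6−5)(6−2)(6−11) = (−4)·1·4·(−5) = 80 ≡ 2, so v_4 = 2^{−1} = 7 (mod 13).
  i = 5 (α = 11): (11−10)(11−5)(11−2)(11−6) = 1·6·9·5 = 270 ≡ 10, so v_5 = 10^{−1} = 4 (mod 13).
  v = [3, 1, 11, 7, 4].
Step 2: syndromes of r = [8, 12, 1, 11, 4] (all sums mod 13).
  S_0 = Σ v_i r_i = 3·8 + 1·12 + 11·1 + 7·11 + 4·4 = 140 ≡ 10.
  S_1 = Σ v_i α_i r_i = 3·10·8 + 1·5·12 + 11·2·1 + 7·6·11 + 4·11·4 = 960 ≡ 11.
  α_i^2 mod 13 = [9, 12, 4, 10, 4].
  S_2 = Σ v_i α_i^2 r_i = 3·9·8 + 1·12·12 + 11·4·1 + 7·10·11 + 4·4·4 = 1238 ≡ 3.
  S = (10, 11, 3) ≠ 0, so r is not a codeword (an error is present).
Step 3: locate the error. For a single error e at position i, S_ℓ = v_i·e·α_i^ℓ, so α_err = S_1/S_0.
  S_0^{−1} = 10^{−1} = 4 (mod 13), so α_err = 11·4 = 44 ≡ 5 = α_2. Error position i = 2.
  Consistency check: S_2/S_1 = 3·6 = 18 ≡ 5 = α_err ✓ (single-error assumption holds).
Step 4: error magnitude e = S_0/v_2 = S_0·∏_{j≠2}(α_2 − α_j) = 10·1 = 10 ≡ 10 (mod 13).
Step 5: correct position 2: c_2 = r_2 − e = 12 − 10 ≡ 2 (mod 13). Hence c = [8, 2, 1, 11, 4].
  Check: interpolating c through the α_i gives m(x) = 9 + 9·x (degree < 2) with m(α_i) = c_i for every i, so c is indeed a codeword.


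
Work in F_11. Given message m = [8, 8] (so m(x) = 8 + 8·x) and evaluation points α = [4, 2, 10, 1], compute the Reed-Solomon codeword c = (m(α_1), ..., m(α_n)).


c = [7, 2, 0, 5]

Message polynomial: m(x) = 8 + 8·x (mod 11).
For each evaluation point α_i, compute m(α_i) mod 11:
  α_1 = 4: Horner steps 8 → 7, so m(4) = 7.
  α_2 = 2: Horner steps 8 → 2, so m(2) = 2.
  α_3 = 10: Horner steps 8 → 0, so m(10) = 0.
  α_4 = 1: Horner steps 8 → 5, so m(1) = 5.
Codeword c = [7, 2, 0, 5] ∈ F_11^4.


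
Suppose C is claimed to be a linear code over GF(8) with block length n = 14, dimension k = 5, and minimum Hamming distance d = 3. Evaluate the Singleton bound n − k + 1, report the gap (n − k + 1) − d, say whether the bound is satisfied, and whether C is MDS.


Singleton RHS = n − k + 1 = 10, slack = 7, bound satisfied, not MDS.

Singleton bound: d ≤ n − k + 1.
Here n = 14, k = 5, so n − k + 1 = 10.
Given d = 3, check d ≤ 10: YES.
Slack = (n − k + 1) − d = 7.
The code is NOT MDS (slack = 7 > 0).
Description: the claimed parameters are [14, 5, 3]_8; such a code would be non-MDS.


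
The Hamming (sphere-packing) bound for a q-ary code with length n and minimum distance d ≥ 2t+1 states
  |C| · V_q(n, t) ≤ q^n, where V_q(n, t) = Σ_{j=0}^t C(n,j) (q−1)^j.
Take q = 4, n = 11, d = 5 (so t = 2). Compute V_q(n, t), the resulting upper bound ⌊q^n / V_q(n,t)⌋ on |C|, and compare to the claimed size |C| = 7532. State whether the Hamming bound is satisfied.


V_q(n, t) = 529, q^n = 4194304, Hamming bound = 7928, |C| = 7532 ≤ bound (satisfied).

Step 1: Compute V_q(n, t) = Σ_{j=0}^2 C(n, j) (q−1)^j.
  j = 0: C(11,0)·(3)^0 = 1·1 = 1.
  j = 1: C(11,1)·(3)^1 = 11·3 = 33.
  j = 2: C(11,2)·(3)^2 = 55·9 = 495.
  V_q(n, t) = 1 + 33 + 495 = 529.
Step 2: q^n = 4^11 = 4194304.
Step 3: Hamming bound ⌊q^n / V_q(n,t)⌋ = ⌊4194304/529⌋ = 7928.
Step 4: Compare |C| = 7532 to 7928: satisfied.
The claimed |C| lies below the Hamming bound.


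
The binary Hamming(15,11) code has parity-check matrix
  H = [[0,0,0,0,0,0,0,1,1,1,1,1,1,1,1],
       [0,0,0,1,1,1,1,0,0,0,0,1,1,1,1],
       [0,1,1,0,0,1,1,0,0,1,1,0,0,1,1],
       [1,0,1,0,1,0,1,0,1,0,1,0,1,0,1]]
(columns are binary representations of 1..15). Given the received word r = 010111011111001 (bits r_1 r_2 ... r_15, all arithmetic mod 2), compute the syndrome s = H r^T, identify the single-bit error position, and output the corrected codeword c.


s = (0, 1, 1, 0)^T, error position = 6, corrected codeword c = 010110011111001

Compute s = H r^T mod 2 one row at a time:
  s_1 = 1 + 1 + 1 + 1 + 1 + 0 + 0 + 1 = 6 ≡ 0 (mod 2).
  s_2 = 1 + 1 + 1 + 0 + 1 + 0 + 0 + 1 = 5 ≡ 1 (mod 2).
  s_3 = 1 + 0 + 1 + 0 + 1 + 1 + 0 + 1 = 5 ≡ 1 (mod 2).
  s_4 = 0 + 0 + 1 + 0 + 1 + 1 + 0 + 1 = 4 ≡ 0 (mod 2).
s = (0, 1, 1, 0)^T — this equals column 6 of H (binary 0110), so error is at position 6.
Correct: flip bit 6 of r = 010111011111001 to get c = 010110011111001.


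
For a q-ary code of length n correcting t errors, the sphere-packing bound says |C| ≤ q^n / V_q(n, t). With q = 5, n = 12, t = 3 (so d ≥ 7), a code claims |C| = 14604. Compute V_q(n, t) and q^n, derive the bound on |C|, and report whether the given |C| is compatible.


V_q(n, t) = 15185, q^n = 244140625, Hamming bound = 16077, |C| = 14604 ≤ bound (satisfied).

Step 1: Compute V_q(n, t) = Σ_{j=0}^3 C(n, j) (q−1)^j.
  j = 0: C(12,0)·(4)^0 = 1·1 = 1.
  j = 1: C(12,1)·(4)^1 = 12·4 = 48.
  j = 2: C(12,2)·(4)^2 = 66·16 = 1056.
  j = 3: C(12,3)·(4)^3 = 220·64 = 14080.
  V_q(n, t) = 1 + 48 + 1056 + 14080 = 15185.
Step 2: q^n = 5^12 = 244140625.
Step 3: Hamming bound ⌊q^n / V_q(n,t)⌋ = ⌊244140625/15185⌋ = 16077.
Step 4: Compare |C| = 14604 to 16077: satisfied.
The claimed |C| lies below the Hamming bound.


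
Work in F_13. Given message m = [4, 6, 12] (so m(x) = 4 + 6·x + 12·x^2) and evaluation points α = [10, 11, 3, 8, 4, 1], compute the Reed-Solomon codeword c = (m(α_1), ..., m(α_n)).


c = [3, 1, 0, 1, 12, 9]

Message polynomial: m(x) = 4 + 6·x + 12·x^2 (mod 13).
For each evaluation point α_i, compute m(α_i) mod 13:
  α_1 = 10: Horner steps 12 → 9 → 3, so m(10) = 3.
  α_2 = 11: Horner steps 12 → 8 → 1, so m(11) = 1.
  α_3 = 3: Horner steps 12 → 3 → 0, so m(3) = 0.
  α_4 = 8: Horner steps 12 → 11 → 1, so m(8) = 1.
  α_5 = 4: Horner steps 12 → 2 → 12, so m(4) = 12.
  α_6 = 1: Horner steps 12 → 5 → 9, so m(1) = 9.
Codeword c = [3, 1, 0, 1, 12, 9] ∈ F_13^6.


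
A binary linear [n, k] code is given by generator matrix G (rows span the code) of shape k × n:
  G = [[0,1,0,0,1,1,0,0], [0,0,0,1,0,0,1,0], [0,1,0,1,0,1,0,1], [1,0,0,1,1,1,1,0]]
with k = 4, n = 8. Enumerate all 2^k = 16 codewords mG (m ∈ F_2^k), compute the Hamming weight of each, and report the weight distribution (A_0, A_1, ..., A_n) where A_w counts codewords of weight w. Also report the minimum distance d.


Weight distribution: A_0 = 1, A_2 = 2, A_3 = 4, A_4 = 5, A_5 = 4. Minimum distance d = 2.

Enumerate all 2^4 = 16 messages m ∈ F_2^4.
For each, compute codeword c = mG in F_2^8, then tally its weight.
  m = 0000 → c = 00000000, weight = 0.
  m = 1000 → c = 01001100, weight = 3.
  m = 0100 → c = 00010010, weight = 2.
  m = 1100 → c = 01011110, weight = 5.
  m = 0010 → c = 01010101, weight = 4.
  m = 1010 → c = 00011001, weight = 3.
  m = 0110 → c = 01000111, weight = 4.
  m = 1110 → c = 00001011, weight = 3.
  m = 0001 → c = 10011110, weight = 5.
  m = 1001 → c = 11010010, weight = 4.
  m = 0101 → c = 10001100, weight = 3.
  m = 1101 → c = 11000000, weight = 2.
  m = 0011 → c = 11001011, weight = 5.
  m = 1011 → c = 10000111, weight = 4.
  m = 0111 → c = 11011001, weight = 5.
  m = 1111 → c = 10010101, weight = 4.
Tally weights:
  weight 0: 1 codewords.
  weight 2: 2 codewords.
  weight 3: 4 codewords.
  weight 4: 5 codewords.
  weight 5: 4 codewords.
Minimum distance d = smallest w > 0 with A_w > 0 = 2.
Sanity: Σ A_w = 16 = 2^4 = 16 ✓.


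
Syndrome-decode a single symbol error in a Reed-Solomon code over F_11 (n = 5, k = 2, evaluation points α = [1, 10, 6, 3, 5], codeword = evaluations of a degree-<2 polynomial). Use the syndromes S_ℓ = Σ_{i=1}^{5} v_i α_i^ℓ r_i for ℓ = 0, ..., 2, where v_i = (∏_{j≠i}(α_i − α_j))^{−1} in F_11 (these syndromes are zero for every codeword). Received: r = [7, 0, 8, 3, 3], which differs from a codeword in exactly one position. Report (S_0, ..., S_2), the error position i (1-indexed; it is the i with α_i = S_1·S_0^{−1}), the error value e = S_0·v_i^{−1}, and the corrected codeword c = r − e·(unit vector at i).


S = (10, 6, 8), error at position 5, error magnitude e = 4, c = [7, 0, 8, 3, 10].

Step 1: column multipliers v_i = (∏_{j≠i}(α_i − α_j))^{−1} mod 11.
  i = 1 (α = 1): (1−10)(1−6)(1−3)(1−5) = (−9)·(−5)·(−2)·(−4) = 360 ≡ 8, so v_1 = 8^{−1} = 7 (mod 11).
  i = 2 (α = 10): (10−1)(10−6)(10−3)(10−5) = 9·4·7·5 = 1260 ≡ 6, so v_2 = 6^{−1} = 2 (mod 11).
  i = 3 (α = 6): (6−1)(6−10)(6−3)(6−5) = 5·(−4)·3·1 = −60 ≡ 6, so v_3 = 6^{−1} = 2 (mod 11).
  i = 4 (α = 3): (3−1)(3−10)(3−6)(3−5) = 2·(−7)·(−3)·(−2) = −84 ≡ 4, so v_4 = 4^{−1} = 3 (mod 11).
  i = 5 (α = 5): (5−1)(5−10)(5−6)(5−3) = 4·(−5)·(−1)·2 = 40 ≡ 7, so v_5 = 7^{−1} = 8 (mod 11).
  v = [7, 2, 2, 3, 8].
Step 2: syndromes of r = [7, 0, 8, 3, 3] (all sums mod 11).
  S_0 = Σ v_i r_i = 7·7 + 2·0 + 2·8 + 3·3 + 8·3 = 98 ≡ 10.
  S_1 = Σ v_i α_i r_i = 7·1·7 + 2·10·0 + 2·6·8 + 3·3·3 + 8·5·3 = 292 ≡ 6.
  α_i^2 mod 11 = [1, 1, 3, 9, 3].
  S_2 = Σ v_i α_i^2 r_i = 7·1·7 + 2·1·0 + 2·3·8 + 3·9·3 + 8·3·3 = 250 ≡ 8.
  S = (10, 6, 8) ≠ 0, so r is not a codeword (an error is present).
Step 3: locate the error. For a single error e at position i, S_ℓ = v_i·e·α_i^ℓ, so α_err = S_1/S_0.
  S_0^{−1} = 10^{−1} = 10 (mod 11), so α_err = 6·10 = 60 ≡ 5 = α_5. Error position i = 5.
  Consistency check: S_2/S_1 = 8·2 = 16 ≡ 5 = α_err ✓ (single-error assumption holds).
Step 4: error magnitude e = S_0/v_5 = S_0·∏_{j≠5}(α_5 − α_j) = 10·7 = 70 ≡ 4 (mod 11).
Step 5: correct position 5: c_5 = r_5 − e = 3 − 4 ≡ 10 (mod 11). Hence c = [7, 0, 8, 3, 10].
  Check: interpolating c through the α_i gives m(x) = 9 + 9·x (degree < 2) with m(α_i) = c_i for every i, so c is indeed a codeword.


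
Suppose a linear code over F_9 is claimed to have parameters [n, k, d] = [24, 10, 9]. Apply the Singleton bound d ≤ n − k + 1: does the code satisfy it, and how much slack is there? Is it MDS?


Singleton RHS = n − k + 1 = 15, slack = 6, bound satisfied, not MDS.

Singleton bound: d ≤ n − k + 1.
Here n = 24, k = 10, so n − k + 1 = 15.
Given d = 9, check d ≤ 15: YES.
Slack = (n − k + 1) − d = 6.
The code is NOT MDS (slack = 6 > 0).
Description: the claimed parameters are [24, 10, 9]_9; such a code would be non-MDS.


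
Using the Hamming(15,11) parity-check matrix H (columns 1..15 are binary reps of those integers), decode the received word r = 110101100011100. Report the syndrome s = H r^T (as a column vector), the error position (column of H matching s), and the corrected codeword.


s = (1, 1, 0, 0)^T, error position = 12, corrected codeword c = 110101100010100

Compute s = H r^T mod 2 one row at a time:
  s_1 = 0 + 0 + 0 + 1 + 1 + 1 + 0 + 0 = 3 ≡ 1 (mod 2).
  s_2 = 1 + 0 + 1 + 1 + 1 + 1 + 0 + 0 = 5 ≡ 1 (mod 2).
  s_3 = 1 + 0 + 1 + 1 + 0 + 1 + 0 + 0 = 4 ≡ 0 (mod 2).
  s_4 = 1 + 0 + 0 + 1 + 0 + 1 + 1 + 0 = 4 ≡ 0 (mod 2).
s = (1, 1, 0, 0)^T — this equals column 12 of H (binary 1100), so error is at position 12.
Correct: flip bit 12 of r = 110101100011100 to get c = 110101100010100.


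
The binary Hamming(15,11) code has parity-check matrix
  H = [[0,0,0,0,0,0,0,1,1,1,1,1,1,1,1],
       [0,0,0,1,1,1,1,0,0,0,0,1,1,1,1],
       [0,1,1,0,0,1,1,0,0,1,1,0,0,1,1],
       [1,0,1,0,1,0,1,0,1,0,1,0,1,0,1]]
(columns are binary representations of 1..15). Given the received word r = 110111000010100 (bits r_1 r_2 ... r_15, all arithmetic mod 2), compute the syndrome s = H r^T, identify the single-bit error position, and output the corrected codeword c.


s = (0, 0, 1, 0)^T, error position = 2, corrected codeword c = 100111000010100

Compute s = H r^T mod 2 one row at a time:
  s_1 = 0 + 0 + 0 + 1 + 0 + 1 + 0 + 0 = 2 ≡ 0 (mod 2).
  s_2 = 1 + 1 + 1 + 0 + 0 + 1 + 0 + 0 = 4 ≡ 0 (mod 2).
  s_3 = 1 + 0 + 1 + 0 + 0 + 1 + 0 + 0 = 3 ≡ 1 (mod 2).
  s_4 = 1 + 0 + 1 + 0 + 0 + 1 + 1 + 0 = 4 ≡ 0 (mod 2).
s = (0, 0, 1, 0)^T — this equals column 2 of H (binary 0010), so error is at position 2.
Correct: flip bit 2 of r = 110111000010100 to get c = 100111000010100.
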